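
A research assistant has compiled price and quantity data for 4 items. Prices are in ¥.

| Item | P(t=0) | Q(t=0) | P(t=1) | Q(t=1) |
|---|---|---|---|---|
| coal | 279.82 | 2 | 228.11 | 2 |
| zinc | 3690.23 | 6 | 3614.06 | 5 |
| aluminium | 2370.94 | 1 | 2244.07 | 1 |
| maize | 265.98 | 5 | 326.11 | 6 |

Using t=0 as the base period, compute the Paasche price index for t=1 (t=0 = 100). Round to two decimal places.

98.91

Paasche price index uses current-period quantities as weights.
ΣP(t=1)·Q(t=1) = 228.11×2 + 3614.06×5 + 2244.07×1 + 326.11×6 = 456.22 + 18070.3 + 2244.07 + 1956.66 = 22727.25
ΣP(t=0)·Q(t=1) = 279.82×2 + 3690.23×5 + 2370.94×1 + 265.98×6 = 559.64 + 18451.15 + 2370.94 + 1595.88 = 22977.61
Index = 22727.25 / 22977.61 × 100 = 98.9104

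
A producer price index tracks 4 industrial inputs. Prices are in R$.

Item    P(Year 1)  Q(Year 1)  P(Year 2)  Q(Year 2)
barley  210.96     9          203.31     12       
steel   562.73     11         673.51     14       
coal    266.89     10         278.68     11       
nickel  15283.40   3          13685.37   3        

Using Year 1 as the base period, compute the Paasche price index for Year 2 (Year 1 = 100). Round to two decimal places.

Paasche price index uses current-period quantities as weights.
ΣP(Year 2)·Q(Year 2) = 203.31×12 + 673.51×14 + 278.68×11 + 13685.37×3 = 2439.72 + 9429.14 + 3065.48 + 41056.11 = 55990.45
ΣP(Year 1)·Q(Year 2) = 210.96×12 + 562.73×14 + 266.89×11 + 15283.40×3 = 2531.52 + 7878.22 + 2935.79 + 45850.2 = 59195.73
Index = 55990.45 / 59195.73 × 100 = 94.5853

94.59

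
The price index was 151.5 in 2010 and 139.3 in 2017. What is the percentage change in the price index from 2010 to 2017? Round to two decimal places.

-8.05%

Change = (139.3 − 151.5) / 151.5 × 100
       = -12.2 / 151.5 × 100 = -8.0528%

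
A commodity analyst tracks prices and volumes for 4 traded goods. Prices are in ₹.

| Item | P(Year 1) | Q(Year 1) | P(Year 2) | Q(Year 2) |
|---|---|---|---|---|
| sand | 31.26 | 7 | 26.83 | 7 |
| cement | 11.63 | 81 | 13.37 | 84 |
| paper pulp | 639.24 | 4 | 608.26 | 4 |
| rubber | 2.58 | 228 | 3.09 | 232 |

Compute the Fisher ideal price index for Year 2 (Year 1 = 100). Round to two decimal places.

102.45

Laspeyres component (base-period weights):
ΣP(Year 2)Q(Year 1) = 26.83×7 + 13.37×81 + 608.26×4 + 3.09×228 = 187.81 + 1082.97 + 2433.04 + 704.52 = 4408.34
ΣP(Year 1)Q(Year 1) = 31.26×7 + 11.63×81 + 639.24×4 + 2.58×228 = 218.82 + 942.03 + 2556.96 + 588.24 = 4306.05
L = 4408.34 / 4306.05 × 100 = 102.3755
Paasche component (current-period weights):
ΣP(Year 2)Q(Year 2) = 26.83×7 + 13.37×84 + 608.26×4 + 3.09×232 = 187.81 + 1123.08 + 2433.04 + 716.88 = 4460.81
ΣP(Year 1)Q(Year 2) = 31.26×7 + 11.63×84 + 639.24×4 + 2.58×232 = 218.82 + 976.92 + 2556.96 + 598.56 = 4351.26
P = 4460.81 / 4351.26 × 100 = 102.5177
Fisher = √(L × P) = √(102.3755 × 102.5177) = 102.4466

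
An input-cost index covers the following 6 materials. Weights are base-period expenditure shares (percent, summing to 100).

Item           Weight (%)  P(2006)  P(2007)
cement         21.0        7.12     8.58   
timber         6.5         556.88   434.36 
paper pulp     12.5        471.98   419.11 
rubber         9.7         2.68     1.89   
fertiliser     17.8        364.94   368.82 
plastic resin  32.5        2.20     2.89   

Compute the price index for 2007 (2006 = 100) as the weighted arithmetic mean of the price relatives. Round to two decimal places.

cement: 21.0 × (8.58/7.12) = 21.0 × 1.205056 = 25.3062
timber: 6.5 × (434.36/556.88) = 6.5 × 0.779989 = 5.0699
paper pulp: 12.5 × (419.11/471.98) = 12.5 × 0.887983 = 11.0998
rubber: 9.7 × (1.89/2.68) = 9.7 × 0.705224 = 6.8407
fertiliser: 17.8 × (368.82/364.94) = 17.8 × 1.010632 = 17.9892
plastic resin: 32.5 × (2.89/2.20) = 32.5 × 1.313636 = 42.6932
Index = Σ wᵢ·(p₁ᵢ/p₀ᵢ) = 25.3062 + 5.0699 + 11.0998 + 6.8407 + 17.9892 + 42.6932 = 108.9990

109.00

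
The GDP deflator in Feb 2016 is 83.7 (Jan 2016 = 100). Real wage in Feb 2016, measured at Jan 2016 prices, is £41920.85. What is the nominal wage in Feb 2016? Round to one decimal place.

Nominal = Real × (Index/100) = 41920.85 × (83.7/100)
        = 41920.85 × 0.837 = 35087.7515

35087.8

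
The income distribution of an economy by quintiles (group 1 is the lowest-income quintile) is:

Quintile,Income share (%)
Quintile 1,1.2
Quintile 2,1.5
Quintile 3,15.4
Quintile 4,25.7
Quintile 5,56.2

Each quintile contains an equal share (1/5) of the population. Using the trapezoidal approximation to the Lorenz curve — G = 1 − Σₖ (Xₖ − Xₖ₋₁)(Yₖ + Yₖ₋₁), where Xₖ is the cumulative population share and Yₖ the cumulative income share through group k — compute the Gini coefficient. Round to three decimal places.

Cumulative income shares Yₖ: 0.0120, 0.0270, 0.1810, 0.4380, 1.0000
Σ (Xₖ−Xₖ₋₁)(Yₖ+Yₖ₋₁) = (1/5)(0.0120+0.0000) + (1/5)(0.0270+0.0120) + (1/5)(0.1810+0.0270) + (1/5)(0.4380+0.1810) + (1/5)(1.0000+0.4380)
  = 0.0024 + 0.0078 + 0.0416 + 0.1238 + 0.2876 = 0.4632
G = 1 − 0.4632 = 0.5368

0.537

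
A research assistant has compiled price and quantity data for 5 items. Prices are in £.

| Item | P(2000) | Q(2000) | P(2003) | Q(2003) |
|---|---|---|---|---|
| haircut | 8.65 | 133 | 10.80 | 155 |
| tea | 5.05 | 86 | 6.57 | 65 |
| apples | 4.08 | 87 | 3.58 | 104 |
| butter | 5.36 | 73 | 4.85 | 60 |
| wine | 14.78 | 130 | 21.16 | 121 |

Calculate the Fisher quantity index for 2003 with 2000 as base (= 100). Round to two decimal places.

98.56

Laspeyres component (base-period weights):
ΣP(2000)Q(2003) = 8.65×155 + 5.05×65 + 4.08×104 + 5.36×60 + 14.78×121 = 1340.75 + 328.25 + 424.32 + 321.6 + 1788.38 = 4203.3
ΣP(2000)Q(2000) = 8.65×133 + 5.05×86 + 4.08×87 + 5.36×73 + 14.78×130 = 1150.45 + 434.3 + 354.96 + 391.28 + 1921.4 = 4252.39
L = 4203.3 / 4252.39 × 100 = 98.8456
Paasche component (current-period weights):
ΣP(2003)Q(2003) = 10.80×155 + 6.57×65 + 3.58×104 + 4.85×60 + 21.16×121 = 1674 + 427.05 + 372.32 + 291 + 2560.36 = 5324.73
ΣP(2003)Q(2000) = 10.80×133 + 6.57×86 + 3.58×87 + 4.85×73 + 21.16×130 = 1436.4 + 565.02 + 311.46 + 354.05 + 2750.8 = 5417.73
P = 5324.73 / 5417.73 × 100 = 98.2834
Fisher = √(L × P) = √(98.8456 × 98.2834) = 98.5641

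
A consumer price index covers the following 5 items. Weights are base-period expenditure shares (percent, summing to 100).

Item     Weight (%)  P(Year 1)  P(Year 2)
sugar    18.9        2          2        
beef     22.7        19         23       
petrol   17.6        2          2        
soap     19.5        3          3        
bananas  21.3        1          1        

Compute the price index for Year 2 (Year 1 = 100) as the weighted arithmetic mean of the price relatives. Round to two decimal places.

104.78

sugar: 18.9 × (2/2) = 18.9 × 1.000000 = 18.9000
beef: 22.7 × (23/19) = 22.7 × 1.210526 = 27.4789
petrol: 17.6 × (2/2) = 17.6 × 1.000000 = 17.6000
soap: 19.5 × (3/3) = 19.5 × 1.000000 = 19.5000
bananas: 21.3 × (1/1) = 21.3 × 1.000000 = 21.3000
Index = Σ wᵢ·(p₁ᵢ/p₀ᵢ) = 18.9000 + 27.4789 + 17.6000 + 19.5000 + 21.3000 = 104.7789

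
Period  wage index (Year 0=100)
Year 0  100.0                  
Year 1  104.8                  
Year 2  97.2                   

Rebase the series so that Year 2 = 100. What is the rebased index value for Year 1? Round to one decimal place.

Rebased(Year 1) = 104.8 / 97.2 × 100 = 107.8189

107.8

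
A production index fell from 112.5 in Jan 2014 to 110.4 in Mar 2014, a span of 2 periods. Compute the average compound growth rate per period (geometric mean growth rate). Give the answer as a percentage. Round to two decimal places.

Growth factor = (110.4/112.5)^(1/2) = (0.981333)^(1/2) = 0.990623
Growth rate = 0.990623 − 1 = -0.009377 = -0.9377%

-0.94%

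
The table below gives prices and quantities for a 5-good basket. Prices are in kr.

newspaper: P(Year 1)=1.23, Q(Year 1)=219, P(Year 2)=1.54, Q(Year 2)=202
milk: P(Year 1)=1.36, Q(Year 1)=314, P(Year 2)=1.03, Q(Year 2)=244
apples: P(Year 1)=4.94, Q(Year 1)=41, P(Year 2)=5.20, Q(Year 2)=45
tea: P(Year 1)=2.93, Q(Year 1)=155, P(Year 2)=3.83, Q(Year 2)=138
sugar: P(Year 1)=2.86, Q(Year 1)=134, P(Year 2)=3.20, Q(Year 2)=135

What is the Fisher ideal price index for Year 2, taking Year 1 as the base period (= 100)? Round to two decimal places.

Laspeyres component (base-period weights):
ΣP(Year 2)Q(Year 1) = 1.54×219 + 1.03×314 + 5.20×41 + 3.83×155 + 3.20×134 = 337.26 + 323.42 + 213.2 + 593.65 + 428.8 = 1896.33
ΣP(Year 1)Q(Year 1) = 1.23×219 + 1.36×314 + 4.94×41 + 2.93×155 + 2.86×134 = 269.37 + 427.04 + 202.54 + 454.15 + 383.24 = 1736.34
L = 1896.33 / 1736.34 × 100 = 109.2142
Paasche component (current-period weights):
ΣP(Year 2)Q(Year 2) = 1.54×202 + 1.03×244 + 5.20×45 + 3.83×138 + 3.20×135 = 311.08 + 251.32 + 234 + 528.54 + 432 = 1756.94
ΣP(Year 1)Q(Year 2) = 1.23×202 + 1.36×244 + 4.94×45 + 2.93×138 + 2.86×135 = 248.46 + 331.84 + 222.3 + 404.34 + 386.1 = 1593.04
P = 1756.94 / 1593.04 × 100 = 110.2885
Fisher = √(L × P) = √(109.2142 × 110.2885) = 109.7500

109.75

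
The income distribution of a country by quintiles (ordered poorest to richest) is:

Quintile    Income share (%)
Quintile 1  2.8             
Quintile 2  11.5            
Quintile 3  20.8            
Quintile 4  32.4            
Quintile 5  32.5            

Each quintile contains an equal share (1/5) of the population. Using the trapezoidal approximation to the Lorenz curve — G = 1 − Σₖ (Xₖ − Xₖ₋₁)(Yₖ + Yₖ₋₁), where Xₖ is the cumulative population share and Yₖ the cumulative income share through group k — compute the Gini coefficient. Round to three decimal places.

0.321

Cumulative income shares Yₖ: 0.0280, 0.1430, 0.3510, 0.6750, 1.0000
Σ (Xₖ−Xₖ₋₁)(Yₖ+Yₖ₋₁) = (1/5)(0.0280+0.0000) + (1/5)(0.1430+0.0280) + (1/5)(0.3510+0.1430) + (1/5)(0.6750+0.3510) + (1/5)(1.0000+0.6750)
  = 0.0056 + 0.0342 + 0.0988 + 0.2052 + 0.3350 = 0.6788
G = 1 − 0.6788 = 0.3212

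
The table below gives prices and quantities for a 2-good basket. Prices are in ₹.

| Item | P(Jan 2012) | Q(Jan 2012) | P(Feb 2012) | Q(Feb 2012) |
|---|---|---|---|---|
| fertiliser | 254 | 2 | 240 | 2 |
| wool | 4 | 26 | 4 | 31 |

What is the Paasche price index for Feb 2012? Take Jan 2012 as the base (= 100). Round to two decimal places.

Paasche price index uses current-period quantities as weights.
ΣP(Feb 2012)·Q(Feb 2012) = 240×2 + 4×31 = 480 + 124 = 604
ΣP(Jan 2012)·Q(Feb 2012) = 254×2 + 4×31 = 508 + 124 = 632
Index = 604 / 632 × 100 = 95.5696

95.57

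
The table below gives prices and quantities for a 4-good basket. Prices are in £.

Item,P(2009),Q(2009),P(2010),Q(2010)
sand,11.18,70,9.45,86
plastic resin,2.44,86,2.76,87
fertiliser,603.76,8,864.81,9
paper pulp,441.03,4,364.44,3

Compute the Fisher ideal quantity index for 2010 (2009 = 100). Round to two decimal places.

Laspeyres component (base-period weights):
ΣP(2009)Q(2010) = 11.18×86 + 2.44×87 + 603.76×9 + 441.03×3 = 961.48 + 212.28 + 5433.84 + 1323.09 = 7930.69
ΣP(2009)Q(2009) = 11.18×70 + 2.44×86 + 603.76×8 + 441.03×4 = 782.6 + 209.84 + 4830.08 + 1764.12 = 7586.64
L = 7930.69 / 7586.64 × 100 = 104.5349
Paasche component (current-period weights):
ΣP(2010)Q(2010) = 9.45×86 + 2.76×87 + 864.81×9 + 364.44×3 = 812.7 + 240.12 + 7783.29 + 1093.32 = 9929.43
ΣP(2010)Q(2009) = 9.45×70 + 2.76×86 + 864.81×8 + 364.44×4 = 661.5 + 237.36 + 6918.48 + 1457.76 = 9275.1
P = 9929.43 / 9275.1 × 100 = 107.0547
Fisher = √(L × P) = √(104.5349 × 107.0547) = 105.7873

105.79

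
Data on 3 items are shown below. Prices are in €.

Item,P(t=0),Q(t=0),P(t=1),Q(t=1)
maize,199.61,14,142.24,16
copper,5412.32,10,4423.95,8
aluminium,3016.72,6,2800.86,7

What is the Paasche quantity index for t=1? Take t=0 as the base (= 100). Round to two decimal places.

90.86

Paasche quantity index uses current-period prices as weights.
ΣP(t=1)·Q(t=1) = 142.24×16 + 4423.95×8 + 2800.86×7 = 2275.84 + 35391.6 + 19606.02 = 57273.46
ΣP(t=1)·Q(t=0) = 142.24×14 + 4423.95×10 + 2800.86×6 = 1991.36 + 44239.5 + 16805.16 = 63036.02
Index = 57273.46 / 63036.02 × 100 = 90.8583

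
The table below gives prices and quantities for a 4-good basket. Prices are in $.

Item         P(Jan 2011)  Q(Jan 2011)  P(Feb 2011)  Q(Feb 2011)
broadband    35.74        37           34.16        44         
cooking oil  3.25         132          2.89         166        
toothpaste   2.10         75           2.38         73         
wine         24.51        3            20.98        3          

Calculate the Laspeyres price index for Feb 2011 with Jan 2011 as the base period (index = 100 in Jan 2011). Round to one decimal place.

Laspeyres price index uses base-period quantities as weights.
ΣP(Feb 2011)·Q(Jan 2011) = 34.16×37 + 2.89×132 + 2.38×75 + 20.98×3 = 1263.92 + 381.48 + 178.5 + 62.94 = 1886.84
ΣP(Jan 2011)·Q(Jan 2011) = 35.74×37 + 3.25×132 + 2.10×75 + 24.51×3 = 1322.38 + 429 + 157.5 + 73.53 = 1982.41
Index = 1886.84 / 1982.41 × 100 = 95.1791

95.2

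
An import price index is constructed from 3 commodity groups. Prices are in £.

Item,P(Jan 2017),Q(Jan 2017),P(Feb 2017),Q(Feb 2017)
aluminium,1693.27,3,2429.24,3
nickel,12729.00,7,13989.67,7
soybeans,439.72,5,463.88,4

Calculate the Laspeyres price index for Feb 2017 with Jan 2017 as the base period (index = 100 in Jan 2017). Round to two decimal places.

Laspeyres price index uses base-period quantities as weights.
ΣP(Feb 2017)·Q(Jan 2017) = 2429.24×3 + 13989.67×7 + 463.88×5 = 7287.72 + 97927.69 + 2319.4 = 107534.81
ΣP(Jan 2017)·Q(Jan 2017) = 1693.27×3 + 12729.00×7 + 439.72×5 = 5079.81 + 89103 + 2198.6 = 96381.41
Index = 107534.81 / 96381.41 × 100 = 111.5721

111.57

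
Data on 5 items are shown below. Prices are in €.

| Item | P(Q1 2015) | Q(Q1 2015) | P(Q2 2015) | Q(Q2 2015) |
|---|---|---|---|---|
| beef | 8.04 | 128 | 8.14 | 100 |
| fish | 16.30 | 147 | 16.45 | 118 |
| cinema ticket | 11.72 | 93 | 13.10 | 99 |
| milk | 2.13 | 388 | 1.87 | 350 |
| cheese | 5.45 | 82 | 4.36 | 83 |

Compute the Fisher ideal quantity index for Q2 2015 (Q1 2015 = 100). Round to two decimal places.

Laspeyres component (base-period weights):
ΣP(Q1 2015)Q(Q2 2015) = 8.04×100 + 16.30×118 + 11.72×99 + 2.13×350 + 5.45×83 = 804 + 1923.4 + 1160.28 + 745.5 + 452.35 = 5085.53
ΣP(Q1 2015)Q(Q1 2015) = 8.04×128 + 16.30×147 + 11.72×93 + 2.13×388 + 5.45×82 = 1029.12 + 2396.1 + 1089.96 + 826.44 + 446.9 = 5788.52
L = 5085.53 / 5788.52 × 100 = 87.8554
Paasche component (current-period weights):
ΣP(Q2 2015)Q(Q2 2015) = 8.14×100 + 16.45×118 + 13.10×99 + 1.87×350 + 4.36×83 = 814 + 1941.1 + 1296.9 + 654.5 + 361.88 = 5068.38
ΣP(Q2 2015)Q(Q1 2015) = 8.14×128 + 16.45×147 + 13.10×93 + 1.87×388 + 4.36×82 = 1041.92 + 2418.15 + 1218.3 + 725.56 + 357.52 = 5761.45
P = 5068.38 / 5761.45 × 100 = 87.9706
Fisher = √(L × P) = √(87.8554 × 87.9706) = 87.9130

87.91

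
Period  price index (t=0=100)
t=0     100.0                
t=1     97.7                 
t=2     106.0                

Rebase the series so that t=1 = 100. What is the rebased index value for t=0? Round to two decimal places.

102.35

Rebased(t=0) = 100.0 / 97.7 × 100 = 102.3541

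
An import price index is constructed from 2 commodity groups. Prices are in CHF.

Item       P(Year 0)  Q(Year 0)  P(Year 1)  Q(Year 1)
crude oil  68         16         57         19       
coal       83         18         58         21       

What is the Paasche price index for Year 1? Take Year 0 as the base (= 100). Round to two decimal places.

Paasche price index uses current-period quantities as weights.
ΣP(Year 1)·Q(Year 1) = 57×19 + 58×21 = 1083 + 1218 = 2301
ΣP(Year 0)·Q(Year 1) = 68×19 + 83×21 = 1292 + 1743 = 3035
Index = 2301 / 3035 × 100 = 75.8155

75.82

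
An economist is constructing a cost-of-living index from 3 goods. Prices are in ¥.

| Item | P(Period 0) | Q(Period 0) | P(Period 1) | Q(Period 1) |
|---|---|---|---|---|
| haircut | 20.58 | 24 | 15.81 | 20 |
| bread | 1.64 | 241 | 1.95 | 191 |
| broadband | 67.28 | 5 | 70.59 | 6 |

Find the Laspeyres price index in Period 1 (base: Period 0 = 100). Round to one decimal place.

98.1

Laspeyres price index uses base-period quantities as weights.
ΣP(Period 1)·Q(Period 0) = 15.81×24 + 1.95×241 + 70.59×5 = 379.44 + 469.95 + 352.95 = 1202.34
ΣP(Period 0)·Q(Period 0) = 20.58×24 + 1.64×241 + 67.28×5 = 493.92 + 395.24 + 336.4 = 1225.56
Index = 1202.34 / 1225.56 × 100 = 98.1054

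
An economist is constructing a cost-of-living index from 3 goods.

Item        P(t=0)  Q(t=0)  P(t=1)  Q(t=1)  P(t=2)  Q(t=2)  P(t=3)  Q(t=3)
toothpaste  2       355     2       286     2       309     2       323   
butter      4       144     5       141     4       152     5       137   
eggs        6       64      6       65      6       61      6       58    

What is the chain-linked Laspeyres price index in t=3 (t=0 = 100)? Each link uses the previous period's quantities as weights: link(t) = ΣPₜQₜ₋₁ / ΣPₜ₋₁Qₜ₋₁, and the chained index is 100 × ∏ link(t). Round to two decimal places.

108.93

Link t=0→t=1:
ΣP(t=1)Q(t=0) = 2×355 + 5×144 + 6×64 = 710 + 720 + 384 = 1814
ΣP(t=0)Q(t=0) = 2×355 + 4×144 + 6×64 = 710 + 576 + 384 = 1670
link = 1814/1670 = 1.086228
Link t=1→t=2:
ΣP(t=2)Q(t=1) = 2×286 + 4×141 + 6×65 = 572 + 564 + 390 = 1526
ΣP(t=1)Q(t=1) = 2×286 + 5×141 + 6×65 = 572 + 705 + 390 = 1667
link = 1526/1667 = 0.915417
Link t=2→t=3:
ΣP(t=3)Q(t=2) = 2×309 + 5×152 + 6×61 = 618 + 760 + 366 = 1744
ΣP(t=2)Q(t=2) = 2×309 + 4×152 + 6×61 = 618 + 608 + 366 = 1592
link = 1744/1592 = 1.095477
Chained index = 100 × 1.086228 × 0.915417 × 1.095477 = 108.9289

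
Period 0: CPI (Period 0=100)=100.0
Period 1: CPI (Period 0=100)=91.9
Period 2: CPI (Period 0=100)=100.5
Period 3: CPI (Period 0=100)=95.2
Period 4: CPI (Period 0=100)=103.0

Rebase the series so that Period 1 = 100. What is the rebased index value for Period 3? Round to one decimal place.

Rebased(Period 3) = 95.2 / 91.9 × 100 = 103.5909

103.6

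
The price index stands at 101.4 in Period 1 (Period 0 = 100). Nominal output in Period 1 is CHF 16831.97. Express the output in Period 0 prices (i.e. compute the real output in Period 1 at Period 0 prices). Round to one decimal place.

Real = Nominal ÷ (Index/100) = 16831.97 ÷ (101.4/100)
     = 16831.97 ÷ 1.014 = 16599.5759

16599.6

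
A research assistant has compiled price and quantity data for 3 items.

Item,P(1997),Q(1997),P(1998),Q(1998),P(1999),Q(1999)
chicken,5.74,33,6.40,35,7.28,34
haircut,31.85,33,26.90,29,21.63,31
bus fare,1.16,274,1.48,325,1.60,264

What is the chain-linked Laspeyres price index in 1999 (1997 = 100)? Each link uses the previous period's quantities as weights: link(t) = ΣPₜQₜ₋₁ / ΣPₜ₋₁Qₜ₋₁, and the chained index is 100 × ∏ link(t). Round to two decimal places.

Link 1997→1998:
ΣP(1998)Q(1997) = 6.40×33 + 26.90×33 + 1.48×274 = 211.2 + 887.7 + 405.52 = 1504.42
ΣP(1997)Q(1997) = 5.74×33 + 31.85×33 + 1.16×274 = 189.42 + 1051.05 + 317.84 = 1558.31
link = 1504.42/1558.31 = 0.965418
Link 1998→1999:
ΣP(1999)Q(1998) = 7.28×35 + 21.63×29 + 1.60×325 = 254.8 + 627.27 + 520 = 1402.07
ΣP(1998)Q(1998) = 6.40×35 + 26.90×29 + 1.48×325 = 224 + 780.1 + 481 = 1485.1
link = 1402.07/1485.1 = 0.944091
Chained index = 100 × 0.965418 × 0.944091 = 91.1442

91.14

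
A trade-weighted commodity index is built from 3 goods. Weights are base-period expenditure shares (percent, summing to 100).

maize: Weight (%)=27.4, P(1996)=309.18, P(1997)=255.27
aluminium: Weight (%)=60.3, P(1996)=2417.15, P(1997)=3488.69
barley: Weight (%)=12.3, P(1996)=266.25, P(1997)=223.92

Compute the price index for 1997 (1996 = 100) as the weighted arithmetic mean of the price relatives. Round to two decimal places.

120.00

maize: 27.4 × (255.27/309.18) = 27.4 × 0.825636 = 22.6224
aluminium: 60.3 × (3488.69/2417.15) = 60.3 × 1.443307 = 87.0314
barley: 12.3 × (223.92/266.25) = 12.3 × 0.841014 = 10.3445
Index = Σ wᵢ·(p₁ᵢ/p₀ᵢ) = 22.6224 + 87.0314 + 10.3445 = 119.9983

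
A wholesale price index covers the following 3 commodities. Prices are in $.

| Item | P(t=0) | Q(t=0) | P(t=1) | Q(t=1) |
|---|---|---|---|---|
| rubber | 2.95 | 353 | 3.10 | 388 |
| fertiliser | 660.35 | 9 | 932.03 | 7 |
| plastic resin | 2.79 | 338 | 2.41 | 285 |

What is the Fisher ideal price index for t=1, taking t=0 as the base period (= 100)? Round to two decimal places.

Laspeyres component (base-period weights):
ΣP(t=1)Q(t=0) = 3.10×353 + 932.03×9 + 2.41×338 = 1094.3 + 8388.27 + 814.58 = 10297.15
ΣP(t=0)Q(t=0) = 2.95×353 + 660.35×9 + 2.79×338 = 1041.35 + 5943.15 + 943.02 = 7927.52
L = 10297.15 / 7927.52 × 100 = 129.8912
Paasche component (current-period weights):
ΣP(t=1)Q(t=1) = 3.10×388 + 932.03×7 + 2.41×285 = 1202.8 + 6524.21 + 686.85 = 8413.86
ΣP(t=0)Q(t=1) = 2.95×388 + 660.35×7 + 2.79×285 = 1144.6 + 4622.45 + 795.15 = 6562.2
P = 8413.86 / 6562.2 × 100 = 128.2171
Fisher = √(L × P) = √(129.8912 × 128.2171) = 129.0514

129.05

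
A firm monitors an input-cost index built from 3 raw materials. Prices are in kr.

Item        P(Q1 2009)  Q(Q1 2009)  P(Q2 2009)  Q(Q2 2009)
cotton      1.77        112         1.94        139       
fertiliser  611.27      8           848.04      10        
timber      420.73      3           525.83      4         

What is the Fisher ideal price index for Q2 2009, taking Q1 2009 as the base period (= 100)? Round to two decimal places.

135.03

Laspeyres component (base-period weights):
ΣP(Q2 2009)Q(Q1 2009) = 1.94×112 + 848.04×8 + 525.83×3 = 217.28 + 6784.32 + 1577.49 = 8579.09
ΣP(Q1 2009)Q(Q1 2009) = 1.77×112 + 611.27×8 + 420.73×3 = 198.24 + 4890.16 + 1262.19 = 6350.59
L = 8579.09 / 6350.59 × 100 = 135.0912
Paasche component (current-period weights):
ΣP(Q2 2009)Q(Q2 2009) = 1.94×139 + 848.04×10 + 525.83×4 = 269.66 + 8480.4 + 2103.32 = 10853.38
ΣP(Q1 2009)Q(Q2 2009) = 1.77×139 + 611.27×10 + 420.73×4 = 246.03 + 6112.7 + 1682.92 = 8041.65
P = 10853.38 / 8041.65 × 100 = 134.9646
Fisher = √(L × P) = √(135.0912 × 134.9646) = 135.0279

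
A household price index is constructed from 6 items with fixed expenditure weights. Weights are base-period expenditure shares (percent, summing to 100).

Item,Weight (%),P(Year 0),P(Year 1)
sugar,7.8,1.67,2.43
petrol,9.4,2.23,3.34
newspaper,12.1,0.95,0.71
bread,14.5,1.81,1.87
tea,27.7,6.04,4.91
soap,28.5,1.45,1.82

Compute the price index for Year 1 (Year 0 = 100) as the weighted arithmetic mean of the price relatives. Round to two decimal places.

sugar: 7.8 × (2.43/1.67) = 7.8 × 1.455090 = 11.3497
petrol: 9.4 × (3.34/2.23) = 9.4 × 1.497758 = 14.0789
newspaper: 12.1 × (0.71/0.95) = 12.1 × 0.747368 = 9.0432
bread: 14.5 × (1.87/1.81) = 14.5 × 1.033149 = 14.9807
tea: 27.7 × (4.91/6.04) = 27.7 × 0.812914 = 22.5177
soap: 28.5 × (1.82/1.45) = 28.5 × 1.255172 = 35.7724
Index = Σ wᵢ·(p₁ᵢ/p₀ᵢ) = 11.3497 + 14.0789 + 9.0432 + 14.9807 + 22.5177 + 35.7724 = 107.7426

107.74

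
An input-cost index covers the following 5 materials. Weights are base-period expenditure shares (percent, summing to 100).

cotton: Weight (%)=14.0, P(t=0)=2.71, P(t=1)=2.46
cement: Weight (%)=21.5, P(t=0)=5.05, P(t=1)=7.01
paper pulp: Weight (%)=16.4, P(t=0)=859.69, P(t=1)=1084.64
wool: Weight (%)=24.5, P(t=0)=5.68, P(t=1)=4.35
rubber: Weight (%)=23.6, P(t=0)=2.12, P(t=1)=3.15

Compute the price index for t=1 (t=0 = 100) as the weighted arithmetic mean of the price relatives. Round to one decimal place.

117.1

cotton: 14.0 × (2.46/2.71) = 14.0 × 0.907749 = 12.7085
cement: 21.5 × (7.01/5.05) = 21.5 × 1.388119 = 29.8446
paper pulp: 16.4 × (1084.64/859.69) = 16.4 × 1.261664 = 20.6913
wool: 24.5 × (4.35/5.68) = 24.5 × 0.765845 = 18.7632
rubber: 23.6 × (3.15/2.12) = 23.6 × 1.485849 = 35.0660
Index = Σ wᵢ·(p₁ᵢ/p₀ᵢ) = 12.7085 + 29.8446 + 20.6913 + 18.7632 + 35.0660 = 117.0736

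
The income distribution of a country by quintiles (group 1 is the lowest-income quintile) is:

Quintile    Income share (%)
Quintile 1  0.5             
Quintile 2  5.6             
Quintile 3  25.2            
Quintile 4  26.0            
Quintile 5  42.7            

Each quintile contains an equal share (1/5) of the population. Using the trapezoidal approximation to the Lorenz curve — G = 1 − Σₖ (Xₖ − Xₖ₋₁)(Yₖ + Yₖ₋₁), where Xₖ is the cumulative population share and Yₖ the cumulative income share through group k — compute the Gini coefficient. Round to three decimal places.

Cumulative income shares Yₖ: 0.0050, 0.0610, 0.3130, 0.5730, 1.0000
Σ (Xₖ−Xₖ₋₁)(Yₖ+Yₖ₋₁) = (1/5)(0.0050+0.0000) + (1/5)(0.0610+0.0050) + (1/5)(0.3130+0.0610) + (1/5)(0.5730+0.3130) + (1/5)(1.0000+0.5730)
  = 0.0010 + 0.0132 + 0.0748 + 0.1772 + 0.3146 = 0.5808
G = 1 − 0.5808 = 0.4192

0.419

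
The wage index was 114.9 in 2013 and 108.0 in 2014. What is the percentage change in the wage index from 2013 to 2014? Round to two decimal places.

Change = (108.0 − 114.9) / 114.9 × 100
       = -6.9 / 114.9 × 100 = -6.0052%

-6.01%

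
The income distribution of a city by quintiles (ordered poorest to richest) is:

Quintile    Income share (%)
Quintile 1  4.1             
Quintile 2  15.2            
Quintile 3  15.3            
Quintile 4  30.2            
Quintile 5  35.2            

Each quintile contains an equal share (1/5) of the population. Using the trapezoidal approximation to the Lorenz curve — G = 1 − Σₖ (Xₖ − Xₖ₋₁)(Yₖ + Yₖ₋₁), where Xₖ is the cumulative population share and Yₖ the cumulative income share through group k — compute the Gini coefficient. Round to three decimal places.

Cumulative income shares Yₖ: 0.0410, 0.1930, 0.3460, 0.6480, 1.0000
Σ (Xₖ−Xₖ₋₁)(Yₖ+Yₖ₋₁) = (1/5)(0.0410+0.0000) + (1/5)(0.1930+0.0410) + (1/5)(0.3460+0.1930) + (1/5)(0.6480+0.3460) + (1/5)(1.0000+0.6480)
  = 0.0082 + 0.0468 + 0.1078 + 0.1988 + 0.3296 = 0.6912
G = 1 − 0.6912 = 0.3088

0.309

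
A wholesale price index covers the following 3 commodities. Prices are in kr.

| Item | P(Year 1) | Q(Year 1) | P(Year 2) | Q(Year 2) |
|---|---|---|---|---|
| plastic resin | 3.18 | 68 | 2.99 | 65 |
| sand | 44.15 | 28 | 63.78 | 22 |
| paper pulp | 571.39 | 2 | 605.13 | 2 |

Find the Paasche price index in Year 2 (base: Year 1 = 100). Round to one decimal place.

Paasche price index uses current-period quantities as weights.
ΣP(Year 2)·Q(Year 2) = 2.99×65 + 63.78×22 + 605.13×2 = 194.35 + 1403.16 + 1210.26 = 2807.77
ΣP(Year 1)·Q(Year 2) = 3.18×65 + 44.15×22 + 571.39×2 = 206.7 + 971.3 + 1142.78 = 2320.78
Index = 2807.77 / 2320.78 × 100 = 120.9839

121.0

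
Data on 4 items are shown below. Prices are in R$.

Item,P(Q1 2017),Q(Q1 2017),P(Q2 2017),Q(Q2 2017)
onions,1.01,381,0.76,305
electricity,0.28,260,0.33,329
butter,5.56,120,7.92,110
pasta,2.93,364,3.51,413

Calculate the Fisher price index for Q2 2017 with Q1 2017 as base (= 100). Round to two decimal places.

Laspeyres component (base-period weights):
ΣP(Q2 2017)Q(Q1 2017) = 0.76×381 + 0.33×260 + 7.92×120 + 3.51×364 = 289.56 + 85.8 + 950.4 + 1277.64 = 2603.4
ΣP(Q1 2017)Q(Q1 2017) = 1.01×381 + 0.28×260 + 5.56×120 + 2.93×364 = 384.81 + 72.8 + 667.2 + 1066.52 = 2191.33
L = 2603.4 / 2191.33 × 100 = 118.8046
Paasche component (current-period weights):
ΣP(Q2 2017)Q(Q2 2017) = 0.76×305 + 0.33×329 + 7.92×110 + 3.51×413 = 231.8 + 108.57 + 871.2 + 1449.63 = 2661.2
ΣP(Q1 2017)Q(Q2 2017) = 1.01×305 + 0.28×329 + 5.56×110 + 2.93×413 = 308.05 + 92.12 + 611.6 + 1210.09 = 2221.86
P = 2661.2 / 2221.86 × 100 = 119.7735
Fisher = √(L × P) = √(118.8046 × 119.7735) = 119.2881

119.29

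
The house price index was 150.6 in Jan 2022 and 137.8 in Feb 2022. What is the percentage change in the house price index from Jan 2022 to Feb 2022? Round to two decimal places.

Change = (137.8 − 150.6) / 150.6 × 100
       = -12.8 / 150.6 × 100 = -8.4993%

-8.50%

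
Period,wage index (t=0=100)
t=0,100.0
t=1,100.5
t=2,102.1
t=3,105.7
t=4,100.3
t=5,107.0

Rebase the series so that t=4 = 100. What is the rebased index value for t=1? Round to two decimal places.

100.20

Rebased(t=1) = 100.5 / 100.3 × 100 = 100.1994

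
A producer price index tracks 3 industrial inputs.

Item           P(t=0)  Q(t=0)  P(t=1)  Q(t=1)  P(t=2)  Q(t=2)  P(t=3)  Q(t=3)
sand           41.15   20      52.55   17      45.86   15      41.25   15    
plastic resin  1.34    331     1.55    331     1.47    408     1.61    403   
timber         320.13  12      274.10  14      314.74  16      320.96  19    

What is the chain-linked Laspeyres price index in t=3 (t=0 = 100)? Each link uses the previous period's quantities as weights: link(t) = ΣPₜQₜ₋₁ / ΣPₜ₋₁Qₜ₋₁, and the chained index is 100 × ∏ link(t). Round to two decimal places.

104.20

Link t=0→t=1:
ΣP(t=1)Q(t=0) = 52.55×20 + 1.55×331 + 274.10×12 = 1051 + 513.05 + 3289.2 = 4853.25
ΣP(t=0)Q(t=0) = 41.15×20 + 1.34×331 + 320.13×12 = 823 + 443.54 + 3841.56 = 5108.1
link = 4853.25/5108.1 = 0.950109
Link t=1→t=2:
ΣP(t=2)Q(t=1) = 45.86×17 + 1.47×331 + 314.74×14 = 779.62 + 486.57 + 4406.36 = 5672.55
ΣP(t=1)Q(t=1) = 52.55×17 + 1.55×331 + 274.10×14 = 893.35 + 513.05 + 3837.4 = 5243.8
link = 5672.55/5243.8 = 1.081763
Link t=2→t=3:
ΣP(t=3)Q(t=2) = 41.25×15 + 1.61×408 + 320.96×16 = 618.75 + 656.88 + 5135.36 = 6410.99
ΣP(t=2)Q(t=2) = 45.86×15 + 1.47×408 + 314.74×16 = 687.9 + 599.76 + 5035.84 = 6323.5
link = 6410.99/6323.5 = 1.013836
Chained index = 100 × 0.950109 × 1.081763 × 1.013836 = 104.2013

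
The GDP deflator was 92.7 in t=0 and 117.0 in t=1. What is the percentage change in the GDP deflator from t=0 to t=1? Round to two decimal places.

Change = (117.0 − 92.7) / 92.7 × 100
       = 24.3 / 92.7 × 100 = 26.2136%

26.21%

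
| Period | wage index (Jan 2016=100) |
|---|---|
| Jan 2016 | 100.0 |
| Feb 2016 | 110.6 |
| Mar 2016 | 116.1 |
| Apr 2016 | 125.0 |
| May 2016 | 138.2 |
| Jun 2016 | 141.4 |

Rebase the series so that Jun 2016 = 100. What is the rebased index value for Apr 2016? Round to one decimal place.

88.4

Rebased(Apr 2016) = 125.0 / 141.4 × 100 = 88.4017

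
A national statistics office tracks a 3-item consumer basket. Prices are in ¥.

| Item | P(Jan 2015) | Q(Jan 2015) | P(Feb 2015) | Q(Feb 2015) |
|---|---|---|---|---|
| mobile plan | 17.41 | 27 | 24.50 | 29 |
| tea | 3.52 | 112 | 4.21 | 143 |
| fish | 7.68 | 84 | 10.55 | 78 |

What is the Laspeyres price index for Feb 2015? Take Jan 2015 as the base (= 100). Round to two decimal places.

133.77

Laspeyres price index uses base-period quantities as weights.
ΣP(Feb 2015)·Q(Jan 2015) = 24.50×27 + 4.21×112 + 10.55×84 = 661.5 + 471.52 + 886.2 = 2019.22
ΣP(Jan 2015)·Q(Jan 2015) = 17.41×27 + 3.52×112 + 7.68×84 = 470.07 + 394.24 + 645.12 = 1509.43
Index = 2019.22 / 1509.43 × 100 = 133.7737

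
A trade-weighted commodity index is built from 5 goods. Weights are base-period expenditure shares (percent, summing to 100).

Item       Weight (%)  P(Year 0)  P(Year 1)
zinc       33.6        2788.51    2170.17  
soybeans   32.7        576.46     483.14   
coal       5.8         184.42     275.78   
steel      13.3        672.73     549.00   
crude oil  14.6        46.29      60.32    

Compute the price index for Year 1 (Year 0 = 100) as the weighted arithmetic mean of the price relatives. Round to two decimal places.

zinc: 33.6 × (2170.17/2788.51) = 33.6 × 0.778254 = 26.1493
soybeans: 32.7 × (483.14/576.46) = 32.7 × 0.838115 = 27.4064
coal: 5.8 × (275.78/184.42) = 5.8 × 1.495391 = 8.6733
steel: 13.3 × (549.00/672.73) = 13.3 × 0.816078 = 10.8538
crude oil: 14.6 × (60.32/46.29) = 14.6 × 1.303089 = 19.0251
Index = Σ wᵢ·(p₁ᵢ/p₀ᵢ) = 26.1493 + 27.4064 + 8.6733 + 10.8538 + 19.0251 = 92.1079

92.11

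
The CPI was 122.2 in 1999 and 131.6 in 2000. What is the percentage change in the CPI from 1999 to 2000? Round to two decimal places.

Change = (131.6 − 122.2) / 122.2 × 100
       = 9.4 / 122.2 × 100 = 7.6923%

7.69%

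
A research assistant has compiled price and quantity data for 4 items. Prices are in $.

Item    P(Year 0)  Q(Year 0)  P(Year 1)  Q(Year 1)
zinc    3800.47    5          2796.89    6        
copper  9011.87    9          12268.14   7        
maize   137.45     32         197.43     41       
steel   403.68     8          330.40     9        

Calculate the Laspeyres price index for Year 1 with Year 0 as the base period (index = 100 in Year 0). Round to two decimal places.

Laspeyres price index uses base-period quantities as weights.
ΣP(Year 1)·Q(Year 0) = 2796.89×5 + 12268.14×9 + 197.43×32 + 330.40×8 = 13984.45 + 110413.26 + 6317.76 + 2643.2 = 133358.67
ΣP(Year 0)·Q(Year 0) = 3800.47×5 + 9011.87×9 + 137.45×32 + 403.68×8 = 19002.35 + 81106.83 + 4398.4 + 3229.44 = 107737.02
Index = 133358.67 / 107737.02 × 100 = 123.7817

123.78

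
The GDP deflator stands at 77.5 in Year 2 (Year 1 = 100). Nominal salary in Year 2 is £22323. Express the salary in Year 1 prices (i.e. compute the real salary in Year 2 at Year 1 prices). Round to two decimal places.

Real = Nominal ÷ (Index/100) = 22323 ÷ (77.5/100)
     = 22323 ÷ 0.775 = 28803.8710

28803.87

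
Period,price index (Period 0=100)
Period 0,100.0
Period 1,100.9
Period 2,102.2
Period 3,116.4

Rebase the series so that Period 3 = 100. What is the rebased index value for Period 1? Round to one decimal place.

86.7

Rebased(Period 1) = 100.9 / 116.4 × 100 = 86.6838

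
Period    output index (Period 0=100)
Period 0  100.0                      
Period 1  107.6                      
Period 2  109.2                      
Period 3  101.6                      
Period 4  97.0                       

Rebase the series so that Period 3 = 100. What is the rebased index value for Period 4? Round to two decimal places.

95.47

Rebased(Period 4) = 97.0 / 101.6 × 100 = 95.4724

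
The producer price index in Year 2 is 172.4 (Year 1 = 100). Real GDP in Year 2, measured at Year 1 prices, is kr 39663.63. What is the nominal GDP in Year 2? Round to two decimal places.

68380.10

Nominal = Real × (Index/100) = 39663.63 × (172.4/100)
        = 39663.63 × 1.724 = 68380.0981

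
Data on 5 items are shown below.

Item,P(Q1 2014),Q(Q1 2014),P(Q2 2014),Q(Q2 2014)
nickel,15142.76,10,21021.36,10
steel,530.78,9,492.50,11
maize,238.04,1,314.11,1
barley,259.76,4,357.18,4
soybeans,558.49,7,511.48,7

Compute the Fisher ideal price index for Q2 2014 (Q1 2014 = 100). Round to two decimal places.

Laspeyres component (base-period weights):
ΣP(Q2 2014)Q(Q1 2014) = 21021.36×10 + 492.50×9 + 314.11×1 + 357.18×4 + 511.48×7 = 210213.6 + 4432.5 + 314.11 + 1428.72 + 3580.36 = 219969.29
ΣP(Q1 2014)Q(Q1 2014) = 15142.76×10 + 530.78×9 + 238.04×1 + 259.76×4 + 558.49×7 = 151427.6 + 4777.02 + 238.04 + 1039.04 + 3909.43 = 161391.13
L = 219969.29 / 161391.13 × 100 = 136.2958
Paasche component (current-period weights):
ΣP(Q2 2014)Q(Q2 2014) = 21021.36×10 + 492.50×11 + 314.11×1 + 357.18×4 + 511.48×7 = 210213.6 + 5417.5 + 314.11 + 1428.72 + 3580.36 = 220954.29
ΣP(Q1 2014)Q(Q2 2014) = 15142.76×10 + 530.78×11 + 238.04×1 + 259.76×4 + 558.49×7 = 151427.6 + 5838.58 + 238.04 + 1039.04 + 3909.43 = 162452.69
P = 220954.29 / 162452.69 × 100 = 136.0115
Fisher = √(L × P) = √(136.2958 × 136.0115) = 136.1535

136.15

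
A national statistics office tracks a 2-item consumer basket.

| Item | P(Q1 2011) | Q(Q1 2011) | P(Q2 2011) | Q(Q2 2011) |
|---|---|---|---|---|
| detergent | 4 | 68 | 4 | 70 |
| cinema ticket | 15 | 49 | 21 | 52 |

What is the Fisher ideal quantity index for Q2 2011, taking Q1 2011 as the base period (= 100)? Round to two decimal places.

105.36

Laspeyres component (base-period weights):
ΣP(Q1 2011)Q(Q2 2011) = 4×70 + 15×52 = 280 + 780 = 1060
ΣP(Q1 2011)Q(Q1 2011) = 4×68 + 15×49 = 272 + 735 = 1007
L = 1060 / 1007 × 100 = 105.2632
Paasche component (current-period weights):
ΣP(Q2 2011)Q(Q2 2011) = 4×70 + 21×52 = 280 + 1092 = 1372
ΣP(Q2 2011)Q(Q1 2011) = 4×68 + 21×49 = 272 + 1029 = 1301
P = 1372 / 1301 × 100 = 105.4573
Fisher = √(L × P) = √(105.2632 × 105.4573) = 105.3602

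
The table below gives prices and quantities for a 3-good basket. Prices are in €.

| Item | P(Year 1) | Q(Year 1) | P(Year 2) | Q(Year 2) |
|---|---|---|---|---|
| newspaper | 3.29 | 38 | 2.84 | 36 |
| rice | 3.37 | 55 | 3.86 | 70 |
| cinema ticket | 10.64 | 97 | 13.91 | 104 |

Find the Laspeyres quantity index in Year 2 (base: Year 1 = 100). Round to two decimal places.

Laspeyres quantity index uses base-period prices as weights.
ΣP(Year 1)·Q(Year 2) = 3.29×36 + 3.37×70 + 10.64×104 = 118.44 + 235.9 + 1106.56 = 1460.9
ΣP(Year 1)·Q(Year 1) = 3.29×38 + 3.37×55 + 10.64×97 = 125.02 + 185.35 + 1032.08 = 1342.45
Index = 1460.9 / 1342.45 × 100 = 108.8234

108.82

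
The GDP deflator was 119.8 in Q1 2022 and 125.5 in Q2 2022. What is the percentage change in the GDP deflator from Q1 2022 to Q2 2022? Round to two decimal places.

Change = (125.5 − 119.8) / 119.8 × 100
       = 5.7 / 119.8 × 100 = 4.7579%

4.76%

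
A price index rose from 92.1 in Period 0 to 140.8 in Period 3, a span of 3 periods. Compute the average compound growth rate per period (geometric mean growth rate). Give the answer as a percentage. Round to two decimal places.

Growth factor = (140.8/92.1)^(1/3) = (1.528773)^(1/3) = 1.151987
Growth rate = 1.151987 − 1 = 0.151987 = 15.1987%

15.20%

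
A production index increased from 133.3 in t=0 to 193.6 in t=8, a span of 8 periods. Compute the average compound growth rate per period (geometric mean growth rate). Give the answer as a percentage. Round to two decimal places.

4.78%

Growth factor = (193.6/133.3)^(1/8) = (1.452363)^(1/8) = 1.047754
Growth rate = 1.047754 − 1 = 0.047754 = 4.7754%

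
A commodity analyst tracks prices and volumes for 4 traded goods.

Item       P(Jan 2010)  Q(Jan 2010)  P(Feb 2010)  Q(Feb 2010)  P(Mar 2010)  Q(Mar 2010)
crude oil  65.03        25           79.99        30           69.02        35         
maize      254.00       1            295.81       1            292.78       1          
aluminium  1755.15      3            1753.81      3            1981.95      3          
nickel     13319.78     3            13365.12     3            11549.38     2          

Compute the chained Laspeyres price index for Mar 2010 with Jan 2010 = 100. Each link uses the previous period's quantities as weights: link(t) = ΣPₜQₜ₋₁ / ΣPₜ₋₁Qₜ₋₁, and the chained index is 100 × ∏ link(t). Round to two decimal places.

90.44

Link Jan 2010→Feb 2010:
ΣP(Feb 2010)Q(Jan 2010) = 79.99×25 + 295.81×1 + 1753.81×3 + 13365.12×3 = 1999.75 + 295.81 + 5261.43 + 40095.36 = 47652.35
ΣP(Jan 2010)Q(Jan 2010) = 65.03×25 + 254.00×1 + 1755.15×3 + 13319.78×3 = 1625.75 + 254 + 5265.45 + 39959.34 = 47104.54
link = 47652.35/47104.54 = 1.011630
Link Feb 2010→Mar 2010:
ΣP(Mar 2010)Q(Feb 2010) = 69.02×30 + 292.78×1 + 1981.95×3 + 11549.38×3 = 2070.6 + 292.78 + 5945.85 + 34648.14 = 42957.37
ΣP(Feb 2010)Q(Feb 2010) = 79.99×30 + 295.81×1 + 1753.81×3 + 13365.12×3 = 2399.7 + 295.81 + 5261.43 + 40095.36 = 48052.3
link = 42957.37/48052.3 = 0.893971
Chained index = 100 × 1.011630 × 0.893971 = 90.4368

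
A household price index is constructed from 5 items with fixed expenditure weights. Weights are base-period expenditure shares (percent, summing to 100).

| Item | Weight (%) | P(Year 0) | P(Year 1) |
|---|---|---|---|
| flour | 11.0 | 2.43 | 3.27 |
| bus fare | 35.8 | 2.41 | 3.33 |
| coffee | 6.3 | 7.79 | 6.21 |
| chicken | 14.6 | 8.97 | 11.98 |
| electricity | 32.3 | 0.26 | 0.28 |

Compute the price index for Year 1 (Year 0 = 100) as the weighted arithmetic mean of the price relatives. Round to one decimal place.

flour: 11.0 × (3.27/2.43) = 11.0 × 1.345679 = 14.8025
bus fare: 35.8 × (3.33/2.41) = 35.8 × 1.381743 = 49.4664
coffee: 6.3 × (6.21/7.79) = 6.3 × 0.797176 = 5.0222
chicken: 14.6 × (11.98/8.97) = 14.6 × 1.335563 = 19.4992
electricity: 32.3 × (0.28/0.26) = 32.3 × 1.076923 = 34.7846
Index = Σ wᵢ·(p₁ᵢ/p₀ᵢ) = 14.8025 + 49.4664 + 5.0222 + 19.4992 + 34.7846 = 123.5749

123.6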